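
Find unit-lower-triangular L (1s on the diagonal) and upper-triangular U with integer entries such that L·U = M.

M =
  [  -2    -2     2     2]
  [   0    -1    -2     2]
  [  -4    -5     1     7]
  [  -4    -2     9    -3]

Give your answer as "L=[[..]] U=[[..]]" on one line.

L=[[1,0,0,0],[0,1,0,0],[2,1,1,0],[2,-2,-1,1]] U=[[-2,-2,2,2],[0,-1,-2,2],[0,0,-1,1],[0,0,0,-2]]

  row1 -= 0·row0 → [0,-1,-2,2]
  row2 -= 2·row0 → [0,-1,-3,3]
  row3 -= 2·row0 → [0,2,5,-7]
  row2 -= 1·row1 → [0,0,-1,1]
  row3 -= -2·row1 → [0,0,1,-3]
  row3 -= -1·row2 → [0,0,0,-2]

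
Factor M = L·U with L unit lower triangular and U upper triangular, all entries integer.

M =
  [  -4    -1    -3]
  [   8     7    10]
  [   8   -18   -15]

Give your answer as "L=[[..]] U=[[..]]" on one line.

L=[[1,0,0],[-2,1,0],[-2,-4,1]] U=[[-4,-1,-3],[0,5,4],[0,0,-5]]

  r1 -= -2·r0 → [0,5,4]
  r2 -= -2·r0 → [0,-20,-21]
  r2 -= -4·r1 → [0,0,-5]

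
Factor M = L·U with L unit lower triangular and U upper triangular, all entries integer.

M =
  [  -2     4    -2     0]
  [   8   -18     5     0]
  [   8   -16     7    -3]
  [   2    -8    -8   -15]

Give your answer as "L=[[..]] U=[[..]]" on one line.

  R1 -= -4·R0 → [0,-2,-3,0]
  R2 -= -4·R0 → [0,0,-1,-3]
  R3 -= -1·R0 → [0,-4,-10,-15]
  R2 -= 0·R1 → [0,0,-1,-3]
  R3 -= 2·R1 → [0,0,-4,-15]
  R3 -= 4·R2 → [0,0,0,-3]

L=[[1,0,0,0],[-4,1,0,0],[-4,0,1,0],[-1,2,4,1]] U=[[-2,4,-2,0],[0,-2,-3,0],[0,0,-1,-3],[0,0,0,-3]]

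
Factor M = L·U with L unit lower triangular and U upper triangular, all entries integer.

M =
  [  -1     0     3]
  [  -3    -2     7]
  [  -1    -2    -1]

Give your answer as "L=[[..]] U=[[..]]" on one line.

  row1 -= 3·row0 → [0,-2,-2]
  row2 -= 1·row0 → [0,-2,-4]
  row2 -= 1·row1 → [0,0,-2]

L=[[1,0,0],[3,1,0],[1,1,1]] U=[[-1,0,3],[0,-2,-2],[0,0,-2]]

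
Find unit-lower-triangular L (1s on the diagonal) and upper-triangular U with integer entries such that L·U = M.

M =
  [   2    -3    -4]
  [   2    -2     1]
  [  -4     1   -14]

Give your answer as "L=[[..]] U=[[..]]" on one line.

  r1 -= 1·r0 → [0,1,5]
  r2 -= -2·r0 → [0,-5,-22]
  r2 -= -5·r1 → [0,0,3]

L=[[1,0,0],[1,1,0],[-2,-5,1]] U=[[2,-3,-4],[0,1,5],[0,0,3]]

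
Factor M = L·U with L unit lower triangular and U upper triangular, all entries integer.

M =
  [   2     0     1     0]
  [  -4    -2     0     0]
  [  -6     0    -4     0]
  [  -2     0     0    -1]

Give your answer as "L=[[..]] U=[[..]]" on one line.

  row1 -= -2·row0 → [0,-2,2,0]
  row2 -= -3·row0 → [0,0,-1,0]
  row3 -= -1·row0 → [0,0,1,-1]
  row2 -= 0·row1 → [0,0,-1,0]
  row3 -= 0·row1 → [0,0,1,-1]
  row3 -= -1·row2 → [0,0,0,-1]

L=[[1,0,0,0],[-2,1,0,0],[-3,0,1,0],[-1,0,-1,1]] U=[[2,0,1,0],[0,-2,2,0],[0,0,-1,0],[0,0,0,-1]]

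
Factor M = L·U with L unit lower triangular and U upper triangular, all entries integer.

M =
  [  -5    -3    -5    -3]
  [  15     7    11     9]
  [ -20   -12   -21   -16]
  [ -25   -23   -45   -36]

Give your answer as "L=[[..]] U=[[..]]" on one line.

L=[[1,0,0,0],[-3,1,0,0],[4,0,1,0],[5,4,4,1]] U=[[-5,-3,-5,-3],[0,-2,-4,0],[0,0,-1,-4],[0,0,0,-5]]

  r1 -= -3·r0 → [0,-2,-4,0]
  r2 -= 4·r0 → [0,0,-1,-4]
  r3 -= 5·r0 → [0,-8,-20,-21]
  r2 -= 0·r1 → [0,0,-1,-4]
  r3 -= 4·r1 → [0,0,-4,-21]
  r3 -= 4·r2 → [0,0,0,-5]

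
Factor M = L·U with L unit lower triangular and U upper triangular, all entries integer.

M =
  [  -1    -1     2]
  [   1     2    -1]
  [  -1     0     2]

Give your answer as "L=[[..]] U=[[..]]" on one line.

L=[[1,0,0],[-1,1,0],[1,1,1]] U=[[-1,-1,2],[0,1,1],[0,0,-1]]

  r1 -= -1·r0 → [0,1,1]
  r2 -= 1·r0 → [0,1,0]
  r2 -= 1·r1 → [0,0,-1]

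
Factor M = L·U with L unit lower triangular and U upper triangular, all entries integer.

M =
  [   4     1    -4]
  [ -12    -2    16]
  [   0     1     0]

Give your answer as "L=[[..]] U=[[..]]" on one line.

  R1 -= -3·R0 → [0,1,4]
  R2 -= 0·R0 → [0,1,0]
  R2 -= 1·R1 → [0,0,-4]

L=[[1,0,0],[-3,1,0],[0,1,1]] U=[[4,1,-4],[0,1,4],[0,0,-4]]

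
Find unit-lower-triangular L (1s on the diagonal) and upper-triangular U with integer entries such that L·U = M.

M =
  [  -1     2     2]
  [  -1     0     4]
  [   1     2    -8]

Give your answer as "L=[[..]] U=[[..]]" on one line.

L=[[1,0,0],[1,1,0],[-1,-2,1]] U=[[-1,2,2],[0,-2,2],[0,0,-2]]

  R1 -= 1·R0 → [0,-2,2]
  R2 -= -1·R0 → [0,4,-6]
  R2 -= -2·R1 → [0,0,-2]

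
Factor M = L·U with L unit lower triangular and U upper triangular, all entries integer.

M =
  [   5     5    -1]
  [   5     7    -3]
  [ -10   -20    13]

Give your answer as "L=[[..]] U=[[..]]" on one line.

L=[[1,0,0],[1,1,0],[-2,-5,1]] U=[[5,5,-1],[0,2,-2],[0,0,1]]

  R1 -= 1·R0 → [0,2,-2]
  R2 -= -2·R0 → [0,-10,11]
  R2 -= -5·R1 → [0,0,1]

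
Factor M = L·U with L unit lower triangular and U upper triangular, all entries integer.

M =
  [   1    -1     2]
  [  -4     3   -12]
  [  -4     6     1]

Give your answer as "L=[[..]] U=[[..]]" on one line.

L=[[1,0,0],[-4,1,0],[-4,-2,1]] U=[[1,-1,2],[0,-1,-4],[0,0,1]]

  r1 -= -4·r0 → [0,-1,-4]
  r2 -= -4·r0 → [0,2,9]
  r2 -= -2·r1 → [0,0,1]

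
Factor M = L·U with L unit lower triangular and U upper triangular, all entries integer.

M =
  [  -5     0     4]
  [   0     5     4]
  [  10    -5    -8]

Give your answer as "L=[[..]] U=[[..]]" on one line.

L=[[1,0,0],[0,1,0],[-2,-1,1]] U=[[-5,0,4],[0,5,4],[0,0,4]]

  r1 -= 0·r0 → [0,5,4]
  r2 -= -2·r0 → [0,-5,0]
  r2 -= -1·r1 → [0,0,4]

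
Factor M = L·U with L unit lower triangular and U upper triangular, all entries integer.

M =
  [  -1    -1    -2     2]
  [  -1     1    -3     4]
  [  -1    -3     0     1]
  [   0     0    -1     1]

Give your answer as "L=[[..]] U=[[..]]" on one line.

  row1 -= 1·row0 → [0,2,-1,2]
  row2 -= 1·row0 → [0,-2,2,-1]
  row3 -= 0·row0 → [0,0,-1,1]
  row2 -= -1·row1 → [0,0,1,1]
  row3 -= 0·row1 → [0,0,-1,1]
  row3 -= -1·row2 → [0,0,0,2]

L=[[1,0,0,0],[1,1,0,0],[1,-1,1,0],[0,0,-1,1]] U=[[-1,-1,-2,2],[0,2,-1,2],[0,0,1,1],[0,0,0,2]]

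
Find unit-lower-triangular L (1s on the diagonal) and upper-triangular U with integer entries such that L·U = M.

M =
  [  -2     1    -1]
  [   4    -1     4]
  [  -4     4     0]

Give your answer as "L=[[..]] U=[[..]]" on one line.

L=[[1,0,0],[-2,1,0],[2,2,1]] U=[[-2,1,-1],[0,1,2],[0,0,-2]]

  r1 -= -2·r0 → [0,1,2]
  r2 -= 2·r0 → [0,2,2]
  r2 -= 2·r1 → [0,0,-2]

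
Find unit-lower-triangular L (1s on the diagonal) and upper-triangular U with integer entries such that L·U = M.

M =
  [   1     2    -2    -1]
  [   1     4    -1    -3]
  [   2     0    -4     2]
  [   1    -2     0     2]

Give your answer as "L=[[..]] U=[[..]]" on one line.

L=[[1,0,0,0],[1,1,0,0],[2,-2,1,0],[1,-2,2,1]] U=[[1,2,-2,-1],[0,2,1,-2],[0,0,2,0],[0,0,0,-1]]

  row1 -= 1·row0 → [0,2,1,-2]
  row2 -= 2·row0 → [0,-4,0,4]
  row3 -= 1·row0 → [0,-4,2,3]
  row2 -= -2·row1 → [0,0,2,0]
  row3 -= -2·row1 → [0,0,4,-1]
  row3 -= 2·row2 → [0,0,0,-1]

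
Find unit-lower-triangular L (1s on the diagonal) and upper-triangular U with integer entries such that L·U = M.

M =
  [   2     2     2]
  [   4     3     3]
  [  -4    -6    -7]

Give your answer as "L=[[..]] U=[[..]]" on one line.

  r1 -= 2·r0 → [0,-1,-1]
  r2 -= -2·r0 → [0,-2,-3]
  r2 -= 2·r1 → [0,0,-1]

L=[[1,0,0],[2,1,0],[-2,2,1]] U=[[2,2,2],[0,-1,-1],[0,0,-1]]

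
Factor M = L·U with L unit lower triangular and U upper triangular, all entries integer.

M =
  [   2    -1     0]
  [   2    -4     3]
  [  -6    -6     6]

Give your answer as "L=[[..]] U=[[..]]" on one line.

  row1 -= 1·row0 → [0,-3,3]
  row2 -= -3·row0 → [0,-9,6]
  row2 -= 3·row1 → [0,0,-3]

L=[[1,0,0],[1,1,0],[-3,3,1]] U=[[2,-1,0],[0,-3,3],[0,0,-3]]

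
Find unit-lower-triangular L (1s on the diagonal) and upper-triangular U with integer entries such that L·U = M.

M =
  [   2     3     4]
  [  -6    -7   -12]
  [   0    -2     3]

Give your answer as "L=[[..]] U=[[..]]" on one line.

L=[[1,0,0],[-3,1,0],[0,-1,1]] U=[[2,3,4],[0,2,0],[0,0,3]]

  r1 -= -3·r0 → [0,2,0]
  r2 -= 0·r0 → [0,-2,3]
  r2 -= -1·r1 → [0,0,3]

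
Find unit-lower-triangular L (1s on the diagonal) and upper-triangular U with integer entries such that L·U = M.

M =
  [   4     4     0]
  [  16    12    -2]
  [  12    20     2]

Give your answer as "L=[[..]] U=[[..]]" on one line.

  row1 -= 4·row0 → [0,-4,-2]
  row2 -= 3·row0 → [0,8,2]
  row2 -= -2·row1 → [0,0,-2]

L=[[1,0,0],[4,1,0],[3,-2,1]] U=[[4,4,0],[0,-4,-2],[0,0,-2]]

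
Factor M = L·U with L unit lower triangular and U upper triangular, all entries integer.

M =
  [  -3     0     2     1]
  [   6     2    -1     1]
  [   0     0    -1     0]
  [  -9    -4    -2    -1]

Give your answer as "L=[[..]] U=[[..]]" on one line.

  R1 -= -2·R0 → [0,2,3,3]
  R2 -= 0·R0 → [0,0,-1,0]
  R3 -= 3·R0 → [0,-4,-8,-4]
  R2 -= 0·R1 → [0,0,-1,0]
  R3 -= -2·R1 → [0,0,-2,2]
  R3 -= 2·R2 → [0,0,0,2]

L=[[1,0,0,0],[-2,1,0,0],[0,0,1,0],[3,-2,2,1]] U=[[-3,0,2,1],[0,2,3,3],[0,0,-1,0],[0,0,0,2]]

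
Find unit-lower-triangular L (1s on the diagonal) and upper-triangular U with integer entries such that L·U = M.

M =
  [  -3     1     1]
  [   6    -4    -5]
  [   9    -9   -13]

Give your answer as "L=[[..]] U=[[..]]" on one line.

  row1 -= -2·row0 → [0,-2,-3]
  row2 -= -3·row0 → [0,-6,-10]
  row2 -= 3·row1 → [0,0,-1]

L=[[1,0,0],[-2,1,0],[-3,3,1]] U=[[-3,1,1],[0,-2,-3],[0,0,-1]]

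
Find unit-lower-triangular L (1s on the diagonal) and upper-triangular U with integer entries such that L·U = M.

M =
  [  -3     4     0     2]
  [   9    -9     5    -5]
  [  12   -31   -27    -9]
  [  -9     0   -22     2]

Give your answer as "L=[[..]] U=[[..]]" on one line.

  r1 -= -3·r0 → [0,3,5,1]
  r2 -= -4·r0 → [0,-15,-27,-1]
  r3 -= 3·r0 → [0,-12,-22,-4]
  r2 -= -5·r1 → [0,0,-2,4]
  r3 -= -4·r1 → [0,0,-2,0]
  r3 -= 1·r2 → [0,0,0,-4]

L=[[1,0,0,0],[-3,1,0,0],[-4,-5,1,0],[3,-4,1,1]] U=[[-3,4,0,2],[0,3,5,1],[0,0,-2,4],[0,0,0,-4]]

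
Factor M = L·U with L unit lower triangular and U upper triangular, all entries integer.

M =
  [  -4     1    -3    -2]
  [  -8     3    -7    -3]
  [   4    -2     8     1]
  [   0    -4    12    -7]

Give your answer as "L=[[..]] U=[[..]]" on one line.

  r1 -= 2·r0 → [0,1,-1,1]
  r2 -= -1·r0 → [0,-1,5,-1]
  r3 -= 0·r0 → [0,-4,12,-7]
  r2 -= -1·r1 → [0,0,4,0]
  r3 -= -4·r1 → [0,0,8,-3]
  r3 -= 2·r2 → [0,0,0,-3]

L=[[1,0,0,0],[2,1,0,0],[-1,-1,1,0],[0,-4,2,1]] U=[[-4,1,-3,-2],[0,1,-1,1],[0,0,4,0],[0,0,0,-3]]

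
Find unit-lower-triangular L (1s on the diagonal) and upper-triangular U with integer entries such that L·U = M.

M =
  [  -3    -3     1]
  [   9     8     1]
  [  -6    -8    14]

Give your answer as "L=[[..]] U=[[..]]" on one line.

L=[[1,0,0],[-3,1,0],[2,2,1]] U=[[-3,-3,1],[0,-1,4],[0,0,4]]

  R1 -= -3·R0 → [0,-1,4]
  R2 -= 2·R0 → [0,-2,12]
  R2 -= 2·R1 → [0,0,4]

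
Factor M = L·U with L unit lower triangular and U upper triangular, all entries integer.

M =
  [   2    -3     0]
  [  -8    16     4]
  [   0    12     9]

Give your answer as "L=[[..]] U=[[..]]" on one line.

L=[[1,0,0],[-4,1,0],[0,3,1]] U=[[2,-3,0],[0,4,4],[0,0,-3]]

  r1 -= -4·r0 → [0,4,4]
  r2 -= 0·r0 → [0,12,9]
  r2 -= 3·r1 → [0,0,-3]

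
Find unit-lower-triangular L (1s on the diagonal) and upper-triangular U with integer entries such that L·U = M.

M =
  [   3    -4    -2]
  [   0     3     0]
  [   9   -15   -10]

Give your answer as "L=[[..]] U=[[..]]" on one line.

  row1 -= 0·row0 → [0,3,0]
  row2 -= 3·row0 → [0,-3,-4]
  row2 -= -1·row1 → [0,0,-4]

L=[[1,0,0],[0,1,0],[3,-1,1]] U=[[3,-4,-2],[0,3,0],[0,0,-4]]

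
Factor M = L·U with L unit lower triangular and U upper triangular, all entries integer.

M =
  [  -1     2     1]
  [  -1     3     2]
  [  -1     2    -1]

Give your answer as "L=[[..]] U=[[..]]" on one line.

  r1 -= 1·r0 → [0,1,1]
  r2 -= 1·r0 → [0,0,-2]
  r2 -= 0·r1 → [0,0,-2]

L=[[1,0,0],[1,1,0],[1,0,1]] U=[[-1,2,1],[0,1,1],[0,0,-2]]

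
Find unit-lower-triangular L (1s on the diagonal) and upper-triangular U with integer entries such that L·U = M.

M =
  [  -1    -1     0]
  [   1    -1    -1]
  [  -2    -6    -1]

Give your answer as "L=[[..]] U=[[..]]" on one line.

  R1 -= -1·R0 → [0,-2,-1]
  R2 -= 2·R0 → [0,-4,-1]
  R2 -= 2·R1 → [0,0,1]

L=[[1,0,0],[-1,1,0],[2,2,1]] U=[[-1,-1,0],[0,-2,-1],[0,0,1]]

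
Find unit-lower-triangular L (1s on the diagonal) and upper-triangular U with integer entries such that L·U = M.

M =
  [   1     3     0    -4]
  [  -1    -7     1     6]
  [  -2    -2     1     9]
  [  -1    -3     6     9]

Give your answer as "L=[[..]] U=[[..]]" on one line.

  r1 -= -1·r0 → [0,-4,1,2]
  r2 -= -2·r0 → [0,4,1,1]
  r3 -= -1·r0 → [0,0,6,5]
  r2 -= -1·r1 → [0,0,2,3]
  r3 -= 0·r1 → [0,0,6,5]
  r3 -= 3·r2 → [0,0,0,-4]

L=[[1,0,0,0],[-1,1,0,0],[-2,-1,1,0],[-1,0,3,1]] U=[[1,3,0,-4],[0,-4,1,2],[0,0,2,3],[0,0,0,-4]]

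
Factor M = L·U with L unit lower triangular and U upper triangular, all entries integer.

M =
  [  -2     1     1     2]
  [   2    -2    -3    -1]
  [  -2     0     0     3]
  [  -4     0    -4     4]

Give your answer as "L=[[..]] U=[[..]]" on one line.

  row1 -= -1·row0 → [0,-1,-2,1]
  row2 -= 1·row0 → [0,-1,-1,1]
  row3 -= 2·row0 → [0,-2,-6,0]
  row2 -= 1·row1 → [0,0,1,0]
  row3 -= 2·row1 → [0,0,-2,-2]
  row3 -= -2·row2 → [0,0,0,-2]

L=[[1,0,0,0],[-1,1,0,0],[1,1,1,0],[2,2,-2,1]] U=[[-2,1,1,2],[0,-1,-2,1],[0,0,1,0],[0,0,0,-2]]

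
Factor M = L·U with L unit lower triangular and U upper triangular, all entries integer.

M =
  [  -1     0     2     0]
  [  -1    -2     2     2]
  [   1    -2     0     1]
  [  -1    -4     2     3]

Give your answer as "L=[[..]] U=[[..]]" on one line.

  row1 -= 1·row0 → [0,-2,0,2]
  row2 -= -1·row0 → [0,-2,2,1]
  row3 -= 1·row0 → [0,-4,0,3]
  row2 -= 1·row1 → [0,0,2,-1]
  row3 -= 2·row1 → [0,0,0,-1]
  row3 -= 0·row2 → [0,0,0,-1]

L=[[1,0,0,0],[1,1,0,0],[-1,1,1,0],[1,2,0,1]] U=[[-1,0,2,0],[0,-2,0,2],[0,0,2,-1],[0,0,0,-1]]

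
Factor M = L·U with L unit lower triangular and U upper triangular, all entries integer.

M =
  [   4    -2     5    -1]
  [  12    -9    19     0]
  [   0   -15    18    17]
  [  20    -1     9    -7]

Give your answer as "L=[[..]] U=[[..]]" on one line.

L=[[1,0,0,0],[3,1,0,0],[0,5,1,0],[5,-3,2,1]] U=[[4,-2,5,-1],[0,-3,4,3],[0,0,-2,2],[0,0,0,3]]

  r1 -= 3·r0 → [0,-3,4,3]
  r2 -= 0·r0 → [0,-15,18,17]
  r3 -= 5·r0 → [0,9,-16,-2]
  r2 -= 5·r1 → [0,0,-2,2]
  r3 -= -3·r1 → [0,0,-4,7]
  r3 -= 2·r2 → [0,0,0,3]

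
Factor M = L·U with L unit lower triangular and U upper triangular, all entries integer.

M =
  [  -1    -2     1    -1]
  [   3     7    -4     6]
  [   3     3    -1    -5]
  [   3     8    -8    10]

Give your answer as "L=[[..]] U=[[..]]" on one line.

L=[[1,0,0,0],[-3,1,0,0],[-3,-3,1,0],[-3,2,3,1]] U=[[-1,-2,1,-1],[0,1,-1,3],[0,0,-1,1],[0,0,0,-2]]

  R1 -= -3·R0 → [0,1,-1,3]
  R2 -= -3·R0 → [0,-3,2,-8]
  R3 -= -3·R0 → [0,2,-5,7]
  R2 -= -3·R1 → [0,0,-1,1]
  R3 -= 2·R1 → [0,0,-3,1]
  R3 -= 3·R2 → [0,0,0,-2]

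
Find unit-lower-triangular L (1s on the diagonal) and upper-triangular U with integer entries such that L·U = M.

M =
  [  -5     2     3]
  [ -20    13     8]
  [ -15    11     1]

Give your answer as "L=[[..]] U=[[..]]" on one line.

  r1 -= 4·r0 → [0,5,-4]
  r2 -= 3·r0 → [0,5,-8]
  r2 -= 1·r1 → [0,0,-4]

L=[[1,0,0],[4,1,0],[3,1,1]] U=[[-5,2,3],[0,5,-4],[0,0,-4]]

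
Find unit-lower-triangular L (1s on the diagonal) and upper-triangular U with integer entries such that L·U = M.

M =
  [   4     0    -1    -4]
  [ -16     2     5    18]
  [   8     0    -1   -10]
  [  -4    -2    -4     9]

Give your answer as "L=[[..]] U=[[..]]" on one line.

  row1 -= -4·row0 → [0,2,1,2]
  row2 -= 2·row0 → [0,0,1,-2]
  row3 -= -1·row0 → [0,-2,-5,5]
  row2 -= 0·row1 → [0,0,1,-2]
  row3 -= -1·row1 → [0,0,-4,7]
  row3 -= -4·row2 → [0,0,0,-1]

L=[[1,0,0,0],[-4,1,0,0],[2,0,1,0],[-1,-1,-4,1]] U=[[4,0,-1,-4],[0,2,1,2],[0,0,1,-2],[0,0,0,-1]]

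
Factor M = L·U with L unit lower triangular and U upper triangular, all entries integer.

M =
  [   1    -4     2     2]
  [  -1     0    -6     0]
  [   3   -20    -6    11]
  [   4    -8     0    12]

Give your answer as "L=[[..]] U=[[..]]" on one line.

  r1 -= -1·r0 → [0,-4,-4,2]
  r2 -= 3·r0 → [0,-8,-12,5]
  r3 -= 4·r0 → [0,8,-8,4]
  r2 -= 2·r1 → [0,0,-4,1]
  r3 -= -2·r1 → [0,0,-16,8]
  r3 -= 4·r2 → [0,0,0,4]

L=[[1,0,0,0],[-1,1,0,0],[3,2,1,0],[4,-2,4,1]] U=[[1,-4,2,2],[0,-4,-4,2],[0,0,-4,1],[0,0,0,4]]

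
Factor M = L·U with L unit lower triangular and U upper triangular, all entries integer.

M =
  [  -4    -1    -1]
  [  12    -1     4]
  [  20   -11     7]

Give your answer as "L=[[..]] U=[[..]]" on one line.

  r1 -= -3·r0 → [0,-4,1]
  r2 -= -5·r0 → [0,-16,2]
  r2 -= 4·r1 → [0,0,-2]

L=[[1,0,0],[-3,1,0],[-5,4,1]] U=[[-4,-1,-1],[0,-4,1],[0,0,-2]]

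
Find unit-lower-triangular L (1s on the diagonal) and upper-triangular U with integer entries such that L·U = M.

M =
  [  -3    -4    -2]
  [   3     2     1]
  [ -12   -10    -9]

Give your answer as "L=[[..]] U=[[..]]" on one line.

L=[[1,0,0],[-1,1,0],[4,-3,1]] U=[[-3,-4,-2],[0,-2,-1],[0,0,-4]]

  row1 -= -1·row0 → [0,-2,-1]
  row2 -= 4·row0 → [0,6,-1]
  row2 -= -3·row1 → [0,0,-4]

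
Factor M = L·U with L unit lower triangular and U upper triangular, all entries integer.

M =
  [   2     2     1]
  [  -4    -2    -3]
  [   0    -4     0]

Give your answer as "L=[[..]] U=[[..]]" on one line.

L=[[1,0,0],[-2,1,0],[0,-2,1]] U=[[2,2,1],[0,2,-1],[0,0,-2]]

  r1 -= -2·r0 → [0,2,-1]
  r2 -= 0·r0 → [0,-4,0]
  r2 -= -2·r1 → [0,0,-2]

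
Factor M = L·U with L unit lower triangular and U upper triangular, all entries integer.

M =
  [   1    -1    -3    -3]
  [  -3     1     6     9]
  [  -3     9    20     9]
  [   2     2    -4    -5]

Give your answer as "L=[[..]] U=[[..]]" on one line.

L=[[1,0,0,0],[-3,1,0,0],[-3,-3,1,0],[2,-2,-2,1]] U=[[1,-1,-3,-3],[0,-2,-3,0],[0,0,2,0],[0,0,0,1]]

  R1 -= -3·R0 → [0,-2,-3,0]
  R2 -= -3·R0 → [0,6,11,0]
  R3 -= 2·R0 → [0,4,2,1]
  R2 -= -3·R1 → [0,0,2,0]
  R3 -= -2·R1 → [0,0,-4,1]
  R3 -= -2·R2 → [0,0,0,1]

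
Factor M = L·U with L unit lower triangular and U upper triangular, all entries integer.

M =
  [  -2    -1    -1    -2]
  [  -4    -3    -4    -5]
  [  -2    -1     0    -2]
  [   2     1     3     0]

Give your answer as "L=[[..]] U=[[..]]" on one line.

L=[[1,0,0,0],[2,1,0,0],[1,0,1,0],[-1,0,2,1]] U=[[-2,-1,-1,-2],[0,-1,-2,-1],[0,0,1,0],[0,0,0,-2]]

  r1 -= 2·r0 → [0,-1,-2,-1]
  r2 -= 1·r0 → [0,0,1,0]
  r3 -= -1·r0 → [0,0,2,-2]
  r2 -= 0·r1 → [0,0,1,0]
  r3 -= 0·r1 → [0,0,2,-2]
  r3 -= 2·r2 → [0,0,0,-2]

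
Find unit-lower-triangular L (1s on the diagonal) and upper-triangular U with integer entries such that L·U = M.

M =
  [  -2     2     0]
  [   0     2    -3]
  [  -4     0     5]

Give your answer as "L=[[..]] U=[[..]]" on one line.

  r1 -= 0·r0 → [0,2,-3]
  r2 -= 2·r0 → [0,-4,5]
  r2 -= -2·r1 → [0,0,-1]

L=[[1,0,0],[0,1,0],[2,-2,1]] U=[[-2,2,0],[0,2,-3],[0,0,-1]]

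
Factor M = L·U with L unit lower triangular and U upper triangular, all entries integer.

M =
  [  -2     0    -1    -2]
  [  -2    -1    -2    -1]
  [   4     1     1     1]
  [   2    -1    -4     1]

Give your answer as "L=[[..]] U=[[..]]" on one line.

L=[[1,0,0,0],[1,1,0,0],[-2,-1,1,0],[-1,1,2,1]] U=[[-2,0,-1,-2],[0,-1,-1,1],[0,0,-2,-2],[0,0,0,2]]

  R1 -= 1·R0 → [0,-1,-1,1]
  R2 -= -2·R0 → [0,1,-1,-3]
  R3 -= -1·R0 → [0,-1,-5,-1]
  R2 -= -1·R1 → [0,0,-2,-2]
  R3 -= 1·R1 → [0,0,-4,-2]
  R3 -= 2·R2 → [0,0,0,2]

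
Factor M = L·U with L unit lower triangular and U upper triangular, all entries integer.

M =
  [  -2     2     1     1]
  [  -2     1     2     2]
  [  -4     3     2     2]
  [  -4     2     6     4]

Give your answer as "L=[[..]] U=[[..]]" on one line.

L=[[1,0,0,0],[1,1,0,0],[2,1,1,0],[2,2,-2,1]] U=[[-2,2,1,1],[0,-1,1,1],[0,0,-1,-1],[0,0,0,-2]]

  r1 -= 1·r0 → [0,-1,1,1]
  r2 -= 2·r0 → [0,-1,0,0]
  r3 -= 2·r0 → [0,-2,4,2]
  r2 -= 1·r1 → [0,0,-1,-1]
  r3 -= 2·r1 → [0,0,2,0]
  r3 -= -2·r2 → [0,0,0,-2]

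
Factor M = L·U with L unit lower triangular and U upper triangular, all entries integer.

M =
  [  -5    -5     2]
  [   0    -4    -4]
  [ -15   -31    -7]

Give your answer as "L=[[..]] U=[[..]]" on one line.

  row1 -= 0·row0 → [0,-4,-4]
  row2 -= 3·row0 → [0,-16,-13]
  row2 -= 4·row1 → [0,0,3]

L=[[1,0,0],[0,1,0],[3,4,1]] U=[[-5,-5,2],[0,-4,-4],[0,0,3]]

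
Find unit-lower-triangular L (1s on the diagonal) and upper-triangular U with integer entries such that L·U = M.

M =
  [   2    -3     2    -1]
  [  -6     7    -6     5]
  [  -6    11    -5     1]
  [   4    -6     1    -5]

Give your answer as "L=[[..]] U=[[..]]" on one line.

L=[[1,0,0,0],[-3,1,0,0],[-3,-1,1,0],[2,0,-3,1]] U=[[2,-3,2,-1],[0,-2,0,2],[0,0,1,0],[0,0,0,-3]]

  R1 -= -3·R0 → [0,-2,0,2]
  R2 -= -3·R0 → [0,2,1,-2]
  R3 -= 2·R0 → [0,0,-3,-3]
  R2 -= -1·R1 → [0,0,1,0]
  R3 -= 0·R1 → [0,0,-3,-3]
  R3 -= -3·R2 → [0,0,0,-3]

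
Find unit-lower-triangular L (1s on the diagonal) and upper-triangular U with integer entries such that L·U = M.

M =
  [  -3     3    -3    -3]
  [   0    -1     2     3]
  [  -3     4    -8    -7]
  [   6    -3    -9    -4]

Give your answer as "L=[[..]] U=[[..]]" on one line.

  r1 -= 0·r0 → [0,-1,2,3]
  r2 -= 1·r0 → [0,1,-5,-4]
  r3 -= -2·r0 → [0,3,-15,-10]
  r2 -= -1·r1 → [0,0,-3,-1]
  r3 -= -3·r1 → [0,0,-9,-1]
  r3 -= 3·r2 → [0,0,0,2]

L=[[1,0,0,0],[0,1,0,0],[1,-1,1,0],[-2,-3,3,1]] U=[[-3,3,-3,-3],[0,-1,2,3],[0,0,-3,-1],[0,0,0,2]]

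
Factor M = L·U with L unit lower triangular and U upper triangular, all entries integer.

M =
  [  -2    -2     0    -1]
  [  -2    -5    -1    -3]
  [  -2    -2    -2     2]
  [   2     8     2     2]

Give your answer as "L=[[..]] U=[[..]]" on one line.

L=[[1,0,0,0],[1,1,0,0],[1,0,1,0],[-1,-2,0,1]] U=[[-2,-2,0,-1],[0,-3,-1,-2],[0,0,-2,3],[0,0,0,-3]]

  R1 -= 1·R0 → [0,-3,-1,-2]
  R2 -= 1·R0 → [0,0,-2,3]
  R3 -= -1·R0 → [0,6,2,1]
  R2 -= 0·R1 → [0,0,-2,3]
  R3 -= -2·R1 → [0,0,0,-3]
  R3 -= 0·R2 → [0,0,0,-3]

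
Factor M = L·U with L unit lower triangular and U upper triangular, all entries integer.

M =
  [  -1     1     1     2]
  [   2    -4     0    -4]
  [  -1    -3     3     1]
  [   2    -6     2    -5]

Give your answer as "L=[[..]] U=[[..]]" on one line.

L=[[1,0,0,0],[-2,1,0,0],[1,2,1,0],[-2,2,0,1]] U=[[-1,1,1,2],[0,-2,2,0],[0,0,-2,-1],[0,0,0,-1]]

  R1 -= -2·R0 → [0,-2,2,0]
  R2 -= 1·R0 → [0,-4,2,-1]
  R3 -= -2·R0 → [0,-4,4,-1]
  R2 -= 2·R1 → [0,0,-2,-1]
  R3 -= 2·R1 → [0,0,0,-1]
  R3 -= 0·R2 → [0,0,0,-1]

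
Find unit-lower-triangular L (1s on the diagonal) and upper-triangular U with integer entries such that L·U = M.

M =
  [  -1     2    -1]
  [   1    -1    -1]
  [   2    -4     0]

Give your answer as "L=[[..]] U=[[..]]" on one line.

L=[[1,0,0],[-1,1,0],[-2,0,1]] U=[[-1,2,-1],[0,1,-2],[0,0,-2]]

  row1 -= -1·row0 → [0,1,-2]
  row2 -= -2·row0 → [0,0,-2]
  row2 -= 0·row1 → [0,0,-2]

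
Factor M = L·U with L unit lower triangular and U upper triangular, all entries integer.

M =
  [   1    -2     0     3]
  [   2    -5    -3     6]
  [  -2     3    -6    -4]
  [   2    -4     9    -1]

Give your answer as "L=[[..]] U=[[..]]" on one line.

L=[[1,0,0,0],[2,1,0,0],[-2,1,1,0],[2,0,-3,1]] U=[[1,-2,0,3],[0,-1,-3,0],[0,0,-3,2],[0,0,0,-1]]

  R1 -= 2·R0 → [0,-1,-3,0]
  R2 -= -2·R0 → [0,-1,-6,2]
  R3 -= 2·R0 → [0,0,9,-7]
  R2 -= 1·R1 → [0,0,-3,2]
  R3 -= 0·R1 → [0,0,9,-7]
  R3 -= -3·R2 → [0,0,0,-1]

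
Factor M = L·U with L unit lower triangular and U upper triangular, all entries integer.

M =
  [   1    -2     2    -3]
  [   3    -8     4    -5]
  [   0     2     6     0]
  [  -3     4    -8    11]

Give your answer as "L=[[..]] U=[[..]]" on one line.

L=[[1,0,0,0],[3,1,0,0],[0,-1,1,0],[-3,1,0,1]] U=[[1,-2,2,-3],[0,-2,-2,4],[0,0,4,4],[0,0,0,-2]]

  r1 -= 3·r0 → [0,-2,-2,4]
  r2 -= 0·r0 → [0,2,6,0]
  r3 -= -3·r0 → [0,-2,-2,2]
  r2 -= -1·r1 → [0,0,4,4]
  r3 -= 1·r1 → [0,0,0,-2]
  r3 -= 0·r2 → [0,0,0,-2]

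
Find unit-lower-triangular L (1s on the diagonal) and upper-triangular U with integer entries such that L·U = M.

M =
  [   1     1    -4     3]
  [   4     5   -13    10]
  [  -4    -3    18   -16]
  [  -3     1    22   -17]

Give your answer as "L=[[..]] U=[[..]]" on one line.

  r1 -= 4·r0 → [0,1,3,-2]
  r2 -= -4·r0 → [0,1,2,-4]
  r3 -= -3·r0 → [0,4,10,-8]
  r2 -= 1·r1 → [0,0,-1,-2]
  r3 -= 4·r1 → [0,0,-2,0]
  r3 -= 2·r2 → [0,0,0,4]

L=[[1,0,0,0],[4,1,0,0],[-4,1,1,0],[-3,4,2,1]] U=[[1,1,-4,3],[0,1,3,-2],[0,0,-1,-2],[0,0,0,4]]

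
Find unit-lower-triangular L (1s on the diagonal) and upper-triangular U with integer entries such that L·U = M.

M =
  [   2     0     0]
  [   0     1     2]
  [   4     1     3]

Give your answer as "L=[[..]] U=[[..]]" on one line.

L=[[1,0,0],[0,1,0],[2,1,1]] U=[[2,0,0],[0,1,2],[0,0,1]]

  row1 -= 0·row0 → [0,1,2]
  row2 -= 2·row0 → [0,1,3]
  row2 -= 1·row1 → [0,0,1]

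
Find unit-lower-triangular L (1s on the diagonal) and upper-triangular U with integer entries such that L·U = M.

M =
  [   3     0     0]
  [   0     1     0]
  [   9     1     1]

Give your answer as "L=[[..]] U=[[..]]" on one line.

L=[[1,0,0],[0,1,0],[3,1,1]] U=[[3,0,0],[0,1,0],[0,0,1]]

  row1 -= 0·row0 → [0,1,0]
  row2 -= 3·row0 → [0,1,1]
  row2 -= 1·row1 → [0,0,1]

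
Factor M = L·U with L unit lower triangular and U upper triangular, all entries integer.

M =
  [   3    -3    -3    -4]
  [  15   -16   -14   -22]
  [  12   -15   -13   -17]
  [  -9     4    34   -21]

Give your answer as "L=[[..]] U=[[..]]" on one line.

  row1 -= 5·row0 → [0,-1,1,-2]
  row2 -= 4·row0 → [0,-3,-1,-1]
  row3 -= -3·row0 → [0,-5,25,-33]
  row2 -= 3·row1 → [0,0,-4,5]
  row3 -= 5·row1 → [0,0,20,-23]
  row3 -= -5·row2 → [0,0,0,2]

L=[[1,0,0,0],[5,1,0,0],[4,3,1,0],[-3,5,-5,1]] U=[[3,-3,-3,-4],[0,-1,1,-2],[0,0,-4,5],[0,0,0,2]]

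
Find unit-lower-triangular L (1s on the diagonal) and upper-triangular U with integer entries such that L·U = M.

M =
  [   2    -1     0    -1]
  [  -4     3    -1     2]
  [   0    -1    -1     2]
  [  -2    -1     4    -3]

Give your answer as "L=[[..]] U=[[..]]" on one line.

  R1 -= -2·R0 → [0,1,-1,0]
  R2 -= 0·R0 → [0,-1,-1,2]
  R3 -= -1·R0 → [0,-2,4,-4]
  R2 -= -1·R1 → [0,0,-2,2]
  R3 -= -2·R1 → [0,0,2,-4]
  R3 -= -1·R2 → [0,0,0,-2]

L=[[1,0,0,0],[-2,1,0,0],[0,-1,1,0],[-1,-2,-1,1]] U=[[2,-1,0,-1],[0,1,-1,0],[0,0,-2,2],[0,0,0,-2]]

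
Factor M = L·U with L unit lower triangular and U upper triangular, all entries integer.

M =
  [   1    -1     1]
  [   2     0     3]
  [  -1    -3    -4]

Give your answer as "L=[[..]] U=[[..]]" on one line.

  r1 -= 2·r0 → [0,2,1]
  r2 -= -1·r0 → [0,-4,-3]
  r2 -= -2·r1 → [0,0,-1]

L=[[1,0,0],[2,1,0],[-1,-2,1]] U=[[1,-1,1],[0,2,1],[0,0,-1]]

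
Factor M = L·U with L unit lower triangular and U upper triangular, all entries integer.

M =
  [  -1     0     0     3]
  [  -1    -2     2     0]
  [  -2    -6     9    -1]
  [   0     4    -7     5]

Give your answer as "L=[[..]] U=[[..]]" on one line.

  row1 -= 1·row0 → [0,-2,2,-3]
  row2 -= 2·row0 → [0,-6,9,-7]
  row3 -= 0·row0 → [0,4,-7,5]
  row2 -= 3·row1 → [0,0,3,2]
  row3 -= -2·row1 → [0,0,-3,-1]
  row3 -= -1·row2 → [0,0,0,1]

L=[[1,0,0,0],[1,1,0,0],[2,3,1,0],[0,-2,-1,1]] U=[[-1,0,0,3],[0,-2,2,-3],[0,0,3,2],[0,0,0,1]]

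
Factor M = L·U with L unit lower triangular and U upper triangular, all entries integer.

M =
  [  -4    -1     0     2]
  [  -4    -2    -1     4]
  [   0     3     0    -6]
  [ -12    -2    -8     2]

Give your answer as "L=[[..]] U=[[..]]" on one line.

  R1 -= 1·R0 → [0,-1,-1,2]
  R2 -= 0·R0 → [0,3,0,-6]
  R3 -= 3·R0 → [0,1,-8,-4]
  R2 -= -3·R1 → [0,0,-3,0]
  R3 -= -1·R1 → [0,0,-9,-2]
  R3 -= 3·R2 → [0,0,0,-2]

L=[[1,0,0,0],[1,1,0,0],[0,-3,1,0],[3,-1,3,1]] U=[[-4,-1,0,2],[0,-1,-1,2],[0,0,-3,0],[0,0,0,-2]]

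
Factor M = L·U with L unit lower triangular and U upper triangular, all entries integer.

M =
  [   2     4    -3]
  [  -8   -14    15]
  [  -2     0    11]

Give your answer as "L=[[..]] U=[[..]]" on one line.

L=[[1,0,0],[-4,1,0],[-1,2,1]] U=[[2,4,-3],[0,2,3],[0,0,2]]

  r1 -= -4·r0 → [0,2,3]
  r2 -= -1·r0 → [0,4,8]
  r2 -= 2·r1 → [0,0,2]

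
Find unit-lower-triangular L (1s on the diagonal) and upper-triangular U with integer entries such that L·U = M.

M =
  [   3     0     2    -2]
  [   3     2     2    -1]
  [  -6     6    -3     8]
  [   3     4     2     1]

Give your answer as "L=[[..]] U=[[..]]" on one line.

  R1 -= 1·R0 → [0,2,0,1]
  R2 -= -2·R0 → [0,6,1,4]
  R3 -= 1·R0 → [0,4,0,3]
  R2 -= 3·R1 → [0,0,1,1]
  R3 -= 2·R1 → [0,0,0,1]
  R3 -= 0·R2 → [0,0,0,1]

L=[[1,0,0,0],[1,1,0,0],[-2,3,1,0],[1,2,0,1]] U=[[3,0,2,-2],[0,2,0,1],[0,0,1,1],[0,0,0,1]]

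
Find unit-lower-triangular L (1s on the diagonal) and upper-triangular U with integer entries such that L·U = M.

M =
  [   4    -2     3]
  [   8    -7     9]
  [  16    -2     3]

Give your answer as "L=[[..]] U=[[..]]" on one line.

L=[[1,0,0],[2,1,0],[4,-2,1]] U=[[4,-2,3],[0,-3,3],[0,0,-3]]

  r1 -= 2·r0 → [0,-3,3]
  r2 -= 4·r0 → [0,6,-9]
  r2 -= -2·r1 → [0,0,-3]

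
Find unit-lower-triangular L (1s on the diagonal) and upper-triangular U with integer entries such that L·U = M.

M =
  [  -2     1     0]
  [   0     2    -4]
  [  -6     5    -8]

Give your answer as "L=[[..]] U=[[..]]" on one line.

L=[[1,0,0],[0,1,0],[3,1,1]] U=[[-2,1,0],[0,2,-4],[0,0,-4]]

  R1 -= 0·R0 → [0,2,-4]
  R2 -= 3·R0 → [0,2,-8]
  R2 -= 1·R1 → [0,0,-4]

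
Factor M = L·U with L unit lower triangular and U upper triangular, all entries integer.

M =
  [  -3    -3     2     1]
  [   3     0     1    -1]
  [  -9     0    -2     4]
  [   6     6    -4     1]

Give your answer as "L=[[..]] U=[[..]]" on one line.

L=[[1,0,0,0],[-1,1,0,0],[3,-3,1,0],[-2,0,0,1]] U=[[-3,-3,2,1],[0,-3,3,0],[0,0,1,1],[0,0,0,3]]

  R1 -= -1·R0 → [0,-3,3,0]
  R2 -= 3·R0 → [0,9,-8,1]
  R3 -= -2·R0 → [0,0,0,3]
  R2 -= -3·R1 → [0,0,1,1]
  R3 -= 0·R1 → [0,0,0,3]
  R3 -= 0·R2 → [0,0,0,3]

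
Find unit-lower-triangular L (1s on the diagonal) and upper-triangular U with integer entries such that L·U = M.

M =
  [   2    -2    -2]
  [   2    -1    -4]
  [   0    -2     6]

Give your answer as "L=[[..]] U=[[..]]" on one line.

  row1 -= 1·row0 → [0,1,-2]
  row2 -= 0·row0 → [0,-2,6]
  row2 -= -2·row1 → [0,0,2]

L=[[1,0,0],[1,1,0],[0,-2,1]] U=[[2,-2,-2],[0,1,-2],[0,0,2]]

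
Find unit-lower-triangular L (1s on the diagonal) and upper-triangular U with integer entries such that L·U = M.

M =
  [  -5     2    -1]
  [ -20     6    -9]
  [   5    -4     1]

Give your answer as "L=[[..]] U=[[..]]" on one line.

L=[[1,0,0],[4,1,0],[-1,1,1]] U=[[-5,2,-1],[0,-2,-5],[0,0,5]]

  row1 -= 4·row0 → [0,-2,-5]
  row2 -= -1·row0 → [0,-2,0]
  row2 -= 1·row1 → [0,0,5]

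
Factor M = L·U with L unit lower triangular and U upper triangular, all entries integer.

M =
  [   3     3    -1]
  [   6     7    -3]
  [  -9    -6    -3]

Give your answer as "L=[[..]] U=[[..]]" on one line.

  row1 -= 2·row0 → [0,1,-1]
  row2 -= -3·row0 → [0,3,-6]
  row2 -= 3·row1 → [0,0,-3]

L=[[1,0,0],[2,1,0],[-3,3,1]] U=[[3,3,-1],[0,1,-1],[0,0,-3]]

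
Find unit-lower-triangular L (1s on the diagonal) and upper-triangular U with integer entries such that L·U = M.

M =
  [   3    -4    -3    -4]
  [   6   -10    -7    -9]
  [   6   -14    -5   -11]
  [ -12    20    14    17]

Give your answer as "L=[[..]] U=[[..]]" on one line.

L=[[1,0,0,0],[2,1,0,0],[2,3,1,0],[-4,-2,0,1]] U=[[3,-4,-3,-4],[0,-2,-1,-1],[0,0,4,0],[0,0,0,-1]]

  row1 -= 2·row0 → [0,-2,-1,-1]
  row2 -= 2·row0 → [0,-6,1,-3]
  row3 -= -4·row0 → [0,4,2,1]
  row2 -= 3·row1 → [0,0,4,0]
  row3 -= -2·row1 → [0,0,0,-1]
  row3 -= 0·row2 → [0,0,0,-1]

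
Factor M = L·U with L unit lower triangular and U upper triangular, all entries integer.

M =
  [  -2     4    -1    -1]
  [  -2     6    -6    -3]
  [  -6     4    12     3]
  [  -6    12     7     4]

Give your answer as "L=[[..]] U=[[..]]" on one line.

L=[[1,0,0,0],[1,1,0,0],[3,-4,1,0],[3,0,-2,1]] U=[[-2,4,-1,-1],[0,2,-5,-2],[0,0,-5,-2],[0,0,0,3]]

  R1 -= 1·R0 → [0,2,-5,-2]
  R2 -= 3·R0 → [0,-8,15,6]
  R3 -= 3·R0 → [0,0,10,7]
  R2 -= -4·R1 → [0,0,-5,-2]
  R3 -= 0·R1 → [0,0,10,7]
  R3 -= -2·R2 → [0,0,0,3]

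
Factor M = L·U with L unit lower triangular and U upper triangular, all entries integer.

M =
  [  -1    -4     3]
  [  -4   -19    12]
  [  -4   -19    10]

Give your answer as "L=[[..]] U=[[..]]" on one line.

  r1 -= 4·r0 → [0,-3,0]
  r2 -= 4·r0 → [0,-3,-2]
  r2 -= 1·r1 → [0,0,-2]

L=[[1,0,0],[4,1,0],[4,1,1]] U=[[-1,-4,3],[0,-3,0],[0,0,-2]]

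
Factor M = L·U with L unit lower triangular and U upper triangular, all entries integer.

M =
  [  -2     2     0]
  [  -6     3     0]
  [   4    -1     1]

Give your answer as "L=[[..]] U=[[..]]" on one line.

  r1 -= 3·r0 → [0,-3,0]
  r2 -= -2·r0 → [0,3,1]
  r2 -= -1·r1 → [0,0,1]

L=[[1,0,0],[3,1,0],[-2,-1,1]] U=[[-2,2,0],[0,-3,0],[0,0,1]]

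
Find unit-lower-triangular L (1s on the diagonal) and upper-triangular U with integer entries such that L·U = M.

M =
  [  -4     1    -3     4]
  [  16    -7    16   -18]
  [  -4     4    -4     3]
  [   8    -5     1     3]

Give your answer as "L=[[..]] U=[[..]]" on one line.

L=[[1,0,0,0],[-4,1,0,0],[1,-1,1,0],[-2,1,-3,1]] U=[[-4,1,-3,4],[0,-3,4,-2],[0,0,3,-3],[0,0,0,4]]

  r1 -= -4·r0 → [0,-3,4,-2]
  r2 -= 1·r0 → [0,3,-1,-1]
  r3 -= -2·r0 → [0,-3,-5,11]
  r2 -= -1·r1 → [0,0,3,-3]
  r3 -= 1·r1 → [0,0,-9,13]
  r3 -= -3·r2 → [0,0,0,4]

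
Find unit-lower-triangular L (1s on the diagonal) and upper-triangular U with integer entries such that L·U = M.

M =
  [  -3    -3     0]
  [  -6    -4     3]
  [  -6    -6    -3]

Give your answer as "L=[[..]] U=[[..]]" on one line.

  row1 -= 2·row0 → [0,2,3]
  row2 -= 2·row0 → [0,0,-3]
  row2 -= 0·row1 → [0,0,-3]

L=[[1,0,0],[2,1,0],[2,0,1]] U=[[-3,-3,0],[0,2,3],[0,0,-3]]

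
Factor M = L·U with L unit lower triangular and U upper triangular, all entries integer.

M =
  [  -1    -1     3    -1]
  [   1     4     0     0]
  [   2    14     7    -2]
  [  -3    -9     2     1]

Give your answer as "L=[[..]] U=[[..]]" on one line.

L=[[1,0,0,0],[-1,1,0,0],[-2,4,1,0],[3,-2,-1,1]] U=[[-1,-1,3,-1],[0,3,3,-1],[0,0,1,0],[0,0,0,2]]

  row1 -= -1·row0 → [0,3,3,-1]
  row2 -= -2·row0 → [0,12,13,-4]
  row3 -= 3·row0 → [0,-6,-7,4]
  row2 -= 4·row1 → [0,0,1,0]
  row3 -= -2·row1 → [0,0,-1,2]
  row3 -= -1·row2 → [0,0,0,2]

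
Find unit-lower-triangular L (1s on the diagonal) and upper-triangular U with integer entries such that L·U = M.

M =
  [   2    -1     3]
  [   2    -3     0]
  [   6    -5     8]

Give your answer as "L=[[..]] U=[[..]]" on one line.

L=[[1,0,0],[1,1,0],[3,1,1]] U=[[2,-1,3],[0,-2,-3],[0,0,2]]

  r1 -= 1·r0 → [0,-2,-3]
  r2 -= 3·r0 → [0,-2,-1]
  r2 -= 1·r1 → [0,0,2]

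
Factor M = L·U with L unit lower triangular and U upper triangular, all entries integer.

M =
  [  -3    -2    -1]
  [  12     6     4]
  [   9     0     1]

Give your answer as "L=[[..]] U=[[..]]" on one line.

L=[[1,0,0],[-4,1,0],[-3,3,1]] U=[[-3,-2,-1],[0,-2,0],[0,0,-2]]

  r1 -= -4·r0 → [0,-2,0]
  r2 -= -3·r0 → [0,-6,-2]
  r2 -= 3·r1 → [0,0,-2]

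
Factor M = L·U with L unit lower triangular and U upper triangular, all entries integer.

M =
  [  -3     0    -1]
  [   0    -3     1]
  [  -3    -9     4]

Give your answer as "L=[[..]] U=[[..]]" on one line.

L=[[1,0,0],[0,1,0],[1,3,1]] U=[[-3,0,-1],[0,-3,1],[0,0,2]]

  R1 -= 0·R0 → [0,-3,1]
  R2 -= 1·R0 → [0,-9,5]
  R2 -= 3·R1 → [0,0,2]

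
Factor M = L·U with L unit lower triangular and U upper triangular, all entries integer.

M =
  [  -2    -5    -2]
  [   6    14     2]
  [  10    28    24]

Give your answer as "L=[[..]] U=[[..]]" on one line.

L=[[1,0,0],[-3,1,0],[-5,-3,1]] U=[[-2,-5,-2],[0,-1,-4],[0,0,2]]

  row1 -= -3·row0 → [0,-1,-4]
  row2 -= -5·row0 → [0,3,14]
  row2 -= -3·row1 → [0,0,2]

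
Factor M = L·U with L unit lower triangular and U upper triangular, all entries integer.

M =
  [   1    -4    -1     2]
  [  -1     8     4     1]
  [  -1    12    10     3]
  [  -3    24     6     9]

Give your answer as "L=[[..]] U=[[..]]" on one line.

L=[[1,0,0,0],[-1,1,0,0],[-1,2,1,0],[-3,3,-2,1]] U=[[1,-4,-1,2],[0,4,3,3],[0,0,3,-1],[0,0,0,4]]

  R1 -= -1·R0 → [0,4,3,3]
  R2 -= -1·R0 → [0,8,9,5]
  R3 -= -3·R0 → [0,12,3,15]
  R2 -= 2·R1 → [0,0,3,-1]
  R3 -= 3·R1 → [0,0,-6,6]
  R3 -= -2·R2 → [0,0,0,4]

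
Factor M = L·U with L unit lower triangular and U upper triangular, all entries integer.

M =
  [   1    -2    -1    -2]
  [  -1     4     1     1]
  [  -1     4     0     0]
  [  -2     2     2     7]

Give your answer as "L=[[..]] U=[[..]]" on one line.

L=[[1,0,0,0],[-1,1,0,0],[-1,1,1,0],[-2,-1,0,1]] U=[[1,-2,-1,-2],[0,2,0,-1],[0,0,-1,-1],[0,0,0,2]]

  r1 -= -1·r0 → [0,2,0,-1]
  r2 -= -1·r0 → [0,2,-1,-2]
  r3 -= -2·r0 → [0,-2,0,3]
  r2 -= 1·r1 → [0,0,-1,-1]
  r3 -= -1·r1 → [0,0,0,2]
  r3 -= 0·r2 → [0,0,0,2]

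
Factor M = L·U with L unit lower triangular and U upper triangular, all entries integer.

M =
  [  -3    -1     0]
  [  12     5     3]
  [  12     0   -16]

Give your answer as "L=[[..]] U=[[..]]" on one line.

L=[[1,0,0],[-4,1,0],[-4,-4,1]] U=[[-3,-1,0],[0,1,3],[0,0,-4]]

  r1 -= -4·r0 → [0,1,3]
  r2 -= -4·r0 → [0,-4,-16]
  r2 -= -4·r1 → [0,0,-4]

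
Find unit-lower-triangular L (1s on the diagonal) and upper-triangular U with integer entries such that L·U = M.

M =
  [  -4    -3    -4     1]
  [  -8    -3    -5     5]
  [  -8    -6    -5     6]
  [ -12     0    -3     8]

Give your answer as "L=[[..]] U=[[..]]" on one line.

L=[[1,0,0,0],[2,1,0,0],[2,0,1,0],[3,3,0,1]] U=[[-4,-3,-4,1],[0,3,3,3],[0,0,3,4],[0,0,0,-4]]

  r1 -= 2·r0 → [0,3,3,3]
  r2 -= 2·r0 → [0,0,3,4]
  r3 -= 3·r0 → [0,9,9,5]
  r2 -= 0·r1 → [0,0,3,4]
  r3 -= 3·r1 → [0,0,0,-4]
  r3 -= 0·r2 → [0,0,0,-4]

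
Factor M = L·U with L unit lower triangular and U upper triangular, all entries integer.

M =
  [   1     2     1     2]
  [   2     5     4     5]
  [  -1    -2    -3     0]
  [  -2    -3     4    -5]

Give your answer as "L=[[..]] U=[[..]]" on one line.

L=[[1,0,0,0],[2,1,0,0],[-1,0,1,0],[-2,1,-2,1]] U=[[1,2,1,2],[0,1,2,1],[0,0,-2,2],[0,0,0,2]]

  r1 -= 2·r0 → [0,1,2,1]
  r2 -= -1·r0 → [0,0,-2,2]
  r3 -= -2·r0 → [0,1,6,-1]
  r2 -= 0·r1 → [0,0,-2,2]
  r3 -= 1·r1 → [0,0,4,-2]
  r3 -= -2·r2 → [0,0,0,2]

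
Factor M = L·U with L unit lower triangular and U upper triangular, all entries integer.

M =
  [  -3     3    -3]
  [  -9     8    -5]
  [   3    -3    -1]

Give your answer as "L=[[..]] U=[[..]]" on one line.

  r1 -= 3·r0 → [0,-1,4]
  r2 -= -1·r0 → [0,0,-4]
  r2 -= 0·r1 → [0,0,-4]

L=[[1,0,0],[3,1,0],[-1,0,1]] U=[[-3,3,-3],[0,-1,4],[0,0,-4]]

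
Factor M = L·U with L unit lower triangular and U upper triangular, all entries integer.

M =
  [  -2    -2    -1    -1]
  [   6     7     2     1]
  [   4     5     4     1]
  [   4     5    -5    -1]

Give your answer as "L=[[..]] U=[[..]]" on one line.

L=[[1,0,0,0],[-3,1,0,0],[-2,1,1,0],[-2,1,-2,1]] U=[[-2,-2,-1,-1],[0,1,-1,-2],[0,0,3,1],[0,0,0,1]]

  R1 -= -3·R0 → [0,1,-1,-2]
  R2 -= -2·R0 → [0,1,2,-1]
  R3 -= -2·R0 → [0,1,-7,-3]
  R2 -= 1·R1 → [0,0,3,1]
  R3 -= 1·R1 → [0,0,-6,-1]
  R3 -= -2·R2 → [0,0,0,1]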